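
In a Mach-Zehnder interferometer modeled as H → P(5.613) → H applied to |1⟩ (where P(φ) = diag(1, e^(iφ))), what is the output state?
(0.1081 + 0.3106i)|0⟩ + (0.8919 - 0.3106i)|1⟩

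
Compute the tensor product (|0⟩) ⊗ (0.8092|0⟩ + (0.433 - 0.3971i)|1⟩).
0.8092|00⟩ + (0.433 - 0.3971i)|01⟩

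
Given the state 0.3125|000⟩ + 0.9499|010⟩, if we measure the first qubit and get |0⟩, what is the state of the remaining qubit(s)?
0.3125|00⟩ + 0.9499|10⟩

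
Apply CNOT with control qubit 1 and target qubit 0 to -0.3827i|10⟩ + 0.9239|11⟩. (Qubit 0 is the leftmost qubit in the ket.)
0.9239|01⟩ - 0.3827i|10⟩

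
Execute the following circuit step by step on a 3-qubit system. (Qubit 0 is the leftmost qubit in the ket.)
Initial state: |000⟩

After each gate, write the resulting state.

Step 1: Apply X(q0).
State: |100⟩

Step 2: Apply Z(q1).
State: |100⟩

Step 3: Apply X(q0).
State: |000⟩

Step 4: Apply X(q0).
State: |100⟩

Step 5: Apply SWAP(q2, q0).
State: |001⟩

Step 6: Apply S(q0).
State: |001⟩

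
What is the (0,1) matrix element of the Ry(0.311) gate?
-0.1549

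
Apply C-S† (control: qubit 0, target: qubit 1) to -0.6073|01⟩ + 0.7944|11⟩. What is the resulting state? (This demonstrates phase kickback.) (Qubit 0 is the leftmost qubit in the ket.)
-0.6073|01⟩ - 0.7944i|11⟩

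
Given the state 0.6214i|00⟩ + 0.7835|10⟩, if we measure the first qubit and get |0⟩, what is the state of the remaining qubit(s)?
i|0⟩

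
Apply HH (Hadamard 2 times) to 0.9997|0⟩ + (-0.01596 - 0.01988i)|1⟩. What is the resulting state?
0.9997|0⟩ + (-0.01596 - 0.01988i)|1⟩

H² = I, so an even number of Hadamards cancels: H^2 = I and the state is unchanged.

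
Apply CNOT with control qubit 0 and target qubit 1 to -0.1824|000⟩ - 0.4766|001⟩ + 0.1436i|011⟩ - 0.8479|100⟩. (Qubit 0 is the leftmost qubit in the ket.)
-0.1824|000⟩ - 0.4766|001⟩ + 0.1436i|011⟩ - 0.8479|110⟩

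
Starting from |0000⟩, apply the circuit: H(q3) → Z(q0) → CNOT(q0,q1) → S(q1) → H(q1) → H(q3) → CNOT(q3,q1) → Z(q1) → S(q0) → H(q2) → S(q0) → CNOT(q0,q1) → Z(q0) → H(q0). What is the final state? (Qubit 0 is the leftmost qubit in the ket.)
1/√8|0000⟩ + 1/√8|0010⟩ - 1/√8|0100⟩ - 1/√8|0110⟩ + 1/√8|1000⟩ + 1/√8|1010⟩ - 1/√8|1100⟩ - 1/√8|1110⟩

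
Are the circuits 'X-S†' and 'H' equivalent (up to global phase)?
No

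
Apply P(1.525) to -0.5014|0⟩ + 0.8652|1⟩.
-0.5014|0⟩ + (0.03961 + 0.8643i)|1⟩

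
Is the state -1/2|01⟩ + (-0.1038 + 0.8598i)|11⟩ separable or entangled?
Separable

Writing the state as a|00⟩ + b|01⟩ + c|10⟩ + d|11⟩, it is a product state iff ad − bc = 0.
Here (a, b, c, d) = (0, -1/2, 0, (-0.1038 + 0.8598i)): ad − bc = (0)(-0.1038 + 0.8598i) − (-1/2)(0) = 0, so the state is separable.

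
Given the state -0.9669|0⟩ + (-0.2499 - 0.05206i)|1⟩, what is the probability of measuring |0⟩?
0.9349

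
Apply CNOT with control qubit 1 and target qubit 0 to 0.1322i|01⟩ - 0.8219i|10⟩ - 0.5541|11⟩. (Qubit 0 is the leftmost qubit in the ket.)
-0.5541|01⟩ - 0.8219i|10⟩ + 0.1322i|11⟩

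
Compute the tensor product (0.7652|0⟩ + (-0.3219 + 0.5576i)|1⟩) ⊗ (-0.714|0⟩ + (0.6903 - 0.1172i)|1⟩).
-0.5464|00⟩ + (0.5282 - 0.08968i)|01⟩ + (0.2298 - 0.3981i)|10⟩ + (-0.1569 + 0.4226i)|11⟩

amp(|b₁b₂…⟩) = product of the factor amplitudes for bits b₁, b₂, …; only kets whose every factor amplitude is nonzero survive.
|00⟩: (0.7652)(-0.714) = -0.5464
|01⟩: (0.7652)(0.6903 - 0.1172i) = (0.5282 - 0.08968i)
|10⟩: (-0.3219 + 0.5576i)(-0.714) = (0.2298 - 0.3981i)
|11⟩: (-0.3219 + 0.5576i)(0.6903 - 0.1172i) = (-0.1569 + 0.4226i)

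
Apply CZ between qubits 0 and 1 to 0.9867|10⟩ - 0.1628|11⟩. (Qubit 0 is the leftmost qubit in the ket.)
0.9867|10⟩ + 0.1628|11⟩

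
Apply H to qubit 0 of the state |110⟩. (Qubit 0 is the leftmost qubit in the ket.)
1/√2|010⟩ - 1/√2|110⟩

H on qubit 0 mixes each pair of kets that differ only in qubit 0: amplitudes (a, b) of (|…0…⟩, |…1…⟩) become ((a + b)/√2, (a − b)/√2). Kets absent from the input have amplitude 0.
(|010⟩, |110⟩): (a, b) = (0, 1) → (1/√2, -1/√2)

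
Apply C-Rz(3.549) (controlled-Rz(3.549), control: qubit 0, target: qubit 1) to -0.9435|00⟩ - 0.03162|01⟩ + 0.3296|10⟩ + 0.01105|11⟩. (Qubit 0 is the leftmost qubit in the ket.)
-0.9435|00⟩ - 0.03162|01⟩ + (-0.06668 - 0.3228i)|10⟩ + (-0.002235 + 0.01082i)|11⟩

C-Rz(3.549) leaves the control-|0⟩ kets |00⟩, |01⟩ unchanged and applies Rz(3.549) to qubit 1 on the control-|1⟩ pair (|10⟩, |11⟩).
Rz(3.549) = [[e^(−iθ/2), 0], [0, e^(iθ/2)]] with e^(±iθ/2) = cos(θ/2) ± i·sin(θ/2); θ = 3.549, cos(θ/2) ≈ -0.202298, sin(θ/2) ≈ 0.979324.
With a = amp(|10⟩) = 0.3296 and b = amp(|11⟩) = 0.01105:
new amp(|10⟩) = (-0.202298 - 0.979324i)·a = (-0.06668 - 0.3228i)
new amp(|11⟩) = (-0.202298 + 0.979324i)·b = (-0.002235 + 0.01082i)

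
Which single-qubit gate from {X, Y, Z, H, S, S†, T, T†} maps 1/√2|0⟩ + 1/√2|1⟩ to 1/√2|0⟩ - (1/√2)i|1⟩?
S†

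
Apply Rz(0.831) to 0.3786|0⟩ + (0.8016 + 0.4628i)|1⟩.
(0.3464 - 0.1528i)|0⟩ + (0.5466 + 0.747i)|1⟩

Rz(0.831) = [[e^(−iθ/2), 0], [0, e^(iθ/2)]] with e^(±iθ/2) = cos(θ/2) ± i·sin(θ/2); θ = 0.831, cos(θ/2) ≈ 0.914915, sin(θ/2) ≈ 0.403647.
With a = amp(|0⟩) = 0.3786 and b = amp(|1⟩) = (0.8016 + 0.4628i):
new amp(|0⟩) = (0.914915 - 0.403647i)·a = (0.3464 - 0.1528i)
new amp(|1⟩) = (0.914915 + 0.403647i)·b = (0.5466 + 0.747i)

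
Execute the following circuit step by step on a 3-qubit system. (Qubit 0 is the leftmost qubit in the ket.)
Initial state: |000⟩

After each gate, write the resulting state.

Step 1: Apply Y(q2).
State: i|001⟩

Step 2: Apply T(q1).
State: i|001⟩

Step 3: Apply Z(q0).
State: i|001⟩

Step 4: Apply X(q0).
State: i|101⟩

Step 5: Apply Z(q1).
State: i|101⟩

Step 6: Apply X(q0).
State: i|001⟩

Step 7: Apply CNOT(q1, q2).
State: i|001⟩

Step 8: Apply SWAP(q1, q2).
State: i|010⟩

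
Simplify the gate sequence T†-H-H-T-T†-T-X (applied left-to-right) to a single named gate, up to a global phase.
X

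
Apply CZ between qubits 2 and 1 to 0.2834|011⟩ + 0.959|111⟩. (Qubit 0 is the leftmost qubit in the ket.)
-0.2834|011⟩ - 0.959|111⟩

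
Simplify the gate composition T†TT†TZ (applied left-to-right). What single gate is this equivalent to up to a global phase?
Z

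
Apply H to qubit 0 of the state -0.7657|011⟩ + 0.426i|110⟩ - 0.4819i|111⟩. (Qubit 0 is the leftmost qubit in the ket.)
0.3012i|010⟩ + (-0.5414 - 0.3408i)|011⟩ - 0.3012i|110⟩ + (-0.5414 + 0.3408i)|111⟩

H on qubit 0 mixes each pair of kets that differ only in qubit 0: amplitudes (a, b) of (|…0…⟩, |…1…⟩) become ((a + b)/√2, (a − b)/√2). Kets absent from the input have amplitude 0.
(|010⟩, |110⟩): (a, b) = (0, 0.426i) → (0.3012i, -0.3012i)
(|011⟩, |111⟩): (a, b) = (-0.7657, -0.4819i) → ((-0.5414 - 0.3408i), (-0.5414 + 0.3408i))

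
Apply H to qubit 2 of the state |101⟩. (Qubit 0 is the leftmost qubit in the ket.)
1/√2|100⟩ - 1/√2|101⟩

H on qubit 2 mixes each pair of kets that differ only in qubit 2: amplitudes (a, b) of (|…0…⟩, |…1…⟩) become ((a + b)/√2, (a − b)/√2). Kets absent from the input have amplitude 0.
(|100⟩, |101⟩): (a, b) = (0, 1) → (1/√2, -1/√2)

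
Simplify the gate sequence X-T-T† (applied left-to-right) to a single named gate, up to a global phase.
X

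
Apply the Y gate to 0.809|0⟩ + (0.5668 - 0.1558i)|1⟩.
(-0.1558 - 0.5668i)|0⟩ + 0.809i|1⟩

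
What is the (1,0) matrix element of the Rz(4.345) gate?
0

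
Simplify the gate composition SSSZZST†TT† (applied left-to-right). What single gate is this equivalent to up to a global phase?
T†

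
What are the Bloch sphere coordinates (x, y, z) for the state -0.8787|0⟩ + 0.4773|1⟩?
(-0.8388, 0, 0.5443)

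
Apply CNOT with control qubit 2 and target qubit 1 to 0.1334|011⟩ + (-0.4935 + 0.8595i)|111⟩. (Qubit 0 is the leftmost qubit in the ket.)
0.1334|001⟩ + (-0.4935 + 0.8595i)|101⟩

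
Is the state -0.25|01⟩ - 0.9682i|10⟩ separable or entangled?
Entangled

Writing the state as a|00⟩ + b|01⟩ + c|10⟩ + d|11⟩, it is a product state iff ad − bc = 0.
Here (a, b, c, d) = (0, -0.25, -0.9682i, 0): ad − bc = (0)(0) − (-0.25)(-0.9682i) = -0.2421i ≠ 0, so the state is entangled.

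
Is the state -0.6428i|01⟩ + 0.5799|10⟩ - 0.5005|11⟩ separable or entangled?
Entangled

Writing the state as a|00⟩ + b|01⟩ + c|10⟩ + d|11⟩, it is a product state iff ad − bc = 0.
Here (a, b, c, d) = (0, -0.6428i, 0.5799, -0.5005): ad − bc = (0)(-0.5005) − (-0.6428i)(0.5799) = 0.3728i ≠ 0, so the state is entangled.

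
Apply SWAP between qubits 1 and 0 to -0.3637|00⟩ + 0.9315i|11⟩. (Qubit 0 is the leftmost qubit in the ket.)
-0.3637|00⟩ + 0.9315i|11⟩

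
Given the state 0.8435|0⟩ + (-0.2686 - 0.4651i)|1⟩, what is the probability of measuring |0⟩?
0.7115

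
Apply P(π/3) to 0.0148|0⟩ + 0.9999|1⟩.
0.0148|0⟩ + (0.5 + 0.8659i)|1⟩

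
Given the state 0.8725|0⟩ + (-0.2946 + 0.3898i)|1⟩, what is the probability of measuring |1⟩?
0.2387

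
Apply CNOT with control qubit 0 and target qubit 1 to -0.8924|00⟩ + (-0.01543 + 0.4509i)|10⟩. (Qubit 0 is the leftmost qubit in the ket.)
-0.8924|00⟩ + (-0.01543 + 0.4509i)|11⟩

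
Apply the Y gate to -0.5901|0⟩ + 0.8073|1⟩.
-0.8073i|0⟩ - 0.5901i|1⟩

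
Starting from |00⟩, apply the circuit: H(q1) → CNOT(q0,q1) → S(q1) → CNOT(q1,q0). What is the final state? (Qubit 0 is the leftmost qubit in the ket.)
1/√2|00⟩ + (1/√2)i|11⟩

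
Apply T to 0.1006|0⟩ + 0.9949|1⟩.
0.1006|0⟩ + (0.7035 + 0.7035i)|1⟩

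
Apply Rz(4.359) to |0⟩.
(-0.5718 - 0.8204i)|0⟩

Rz(4.359) = [[e^(−iθ/2), 0], [0, e^(iθ/2)]] with e^(±iθ/2) = cos(θ/2) ± i·sin(θ/2); θ = 4.359, cos(θ/2) ≈ -0.571804, sin(θ/2) ≈ 0.82039.
With a = amp(|0⟩) = 1 and b = amp(|1⟩) = 0:
new amp(|0⟩) = (-0.571804 - 0.82039i)·a = (-0.5718 - 0.8204i)
new amp(|1⟩) = (-0.571804 + 0.82039i)·b = 0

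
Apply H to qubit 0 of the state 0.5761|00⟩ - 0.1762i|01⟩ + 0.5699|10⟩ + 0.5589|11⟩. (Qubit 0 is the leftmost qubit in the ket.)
0.8103|00⟩ + (0.3952 - 0.1246i)|01⟩ + 0.004384|10⟩ + (-0.3952 - 0.1246i)|11⟩

H on qubit 0 mixes each pair of kets that differ only in qubit 0: amplitudes (a, b) of (|…0…⟩, |…1…⟩) become ((a + b)/√2, (a − b)/√2). Kets absent from the input have amplitude 0.
(|00⟩, |10⟩): (a, b) = (0.5761, 0.5699) → (0.8103, 0.004384)
(|01⟩, |11⟩): (a, b) = (-0.1762i, 0.5589) → ((0.3952 - 0.1246i), (-0.3952 - 0.1246i))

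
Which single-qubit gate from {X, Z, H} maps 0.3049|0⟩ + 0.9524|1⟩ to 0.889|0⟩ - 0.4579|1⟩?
H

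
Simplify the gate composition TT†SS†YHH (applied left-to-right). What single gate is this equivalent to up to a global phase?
Y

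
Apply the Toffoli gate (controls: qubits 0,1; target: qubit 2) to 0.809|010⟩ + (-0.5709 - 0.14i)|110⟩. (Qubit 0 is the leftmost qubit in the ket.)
0.809|010⟩ + (-0.5709 - 0.14i)|111⟩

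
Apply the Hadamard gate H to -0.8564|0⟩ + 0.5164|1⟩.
-0.2404|0⟩ - 0.9707|1⟩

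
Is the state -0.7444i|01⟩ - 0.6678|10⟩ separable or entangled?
Entangled

Writing the state as a|00⟩ + b|01⟩ + c|10⟩ + d|11⟩, it is a product state iff ad − bc = 0.
Here (a, b, c, d) = (0, -0.7444i, -0.6678, 0): ad − bc = (0)(0) − (-0.7444i)(-0.6678) = -0.4971i ≠ 0, so the state is entangled.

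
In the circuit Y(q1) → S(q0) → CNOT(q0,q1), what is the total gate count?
3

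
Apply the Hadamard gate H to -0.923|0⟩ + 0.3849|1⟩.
-0.3805|0⟩ - 0.9248|1⟩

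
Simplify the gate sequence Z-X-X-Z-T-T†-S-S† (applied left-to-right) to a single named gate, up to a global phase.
I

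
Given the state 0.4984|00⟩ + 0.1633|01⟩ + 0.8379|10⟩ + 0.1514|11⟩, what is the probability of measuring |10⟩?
0.7021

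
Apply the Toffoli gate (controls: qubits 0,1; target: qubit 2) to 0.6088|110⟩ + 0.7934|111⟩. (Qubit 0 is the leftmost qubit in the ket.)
0.7934|110⟩ + 0.6088|111⟩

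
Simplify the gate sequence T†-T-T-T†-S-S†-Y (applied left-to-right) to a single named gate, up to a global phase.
Y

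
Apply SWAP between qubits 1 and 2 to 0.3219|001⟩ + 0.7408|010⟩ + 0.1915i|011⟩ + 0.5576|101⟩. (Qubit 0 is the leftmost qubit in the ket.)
0.7408|001⟩ + 0.3219|010⟩ + 0.1915i|011⟩ + 0.5576|110⟩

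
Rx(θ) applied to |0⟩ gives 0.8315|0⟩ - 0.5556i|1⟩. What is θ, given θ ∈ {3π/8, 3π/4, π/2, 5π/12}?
3π/8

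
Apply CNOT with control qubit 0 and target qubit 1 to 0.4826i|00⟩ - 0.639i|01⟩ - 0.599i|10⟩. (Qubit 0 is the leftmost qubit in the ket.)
0.4826i|00⟩ - 0.639i|01⟩ - 0.599i|11⟩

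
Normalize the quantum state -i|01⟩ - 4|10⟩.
-0.2425i|01⟩ - 0.9701|10⟩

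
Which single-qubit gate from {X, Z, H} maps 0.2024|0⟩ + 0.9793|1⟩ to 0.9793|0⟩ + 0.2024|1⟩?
X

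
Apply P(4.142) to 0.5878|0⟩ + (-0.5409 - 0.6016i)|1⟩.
0.5878|0⟩ + (-0.2143 + 0.7801i)|1⟩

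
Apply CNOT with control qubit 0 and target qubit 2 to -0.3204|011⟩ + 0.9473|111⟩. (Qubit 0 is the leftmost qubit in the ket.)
-0.3204|011⟩ + 0.9473|110⟩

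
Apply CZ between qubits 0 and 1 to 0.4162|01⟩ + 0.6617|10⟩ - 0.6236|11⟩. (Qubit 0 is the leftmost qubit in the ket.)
0.4162|01⟩ + 0.6617|10⟩ + 0.6236|11⟩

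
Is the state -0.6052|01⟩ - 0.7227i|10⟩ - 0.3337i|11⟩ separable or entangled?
Entangled

Writing the state as a|00⟩ + b|01⟩ + c|10⟩ + d|11⟩, it is a product state iff ad − bc = 0.
Here (a, b, c, d) = (0, -0.6052, -0.7227i, -0.3337i): ad − bc = (0)(-0.3337i) − (-0.6052)(-0.7227i) = -0.4374i ≠ 0, so the state is entangled.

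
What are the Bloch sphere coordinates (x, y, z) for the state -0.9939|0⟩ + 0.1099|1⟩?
(-0.2185, 0, 0.9758)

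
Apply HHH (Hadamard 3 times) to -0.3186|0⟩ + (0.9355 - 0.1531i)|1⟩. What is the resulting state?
(0.4362 - 0.1083i)|0⟩ + (-0.8868 + 0.1083i)|1⟩

H² = I, so H^3 = H: a single Hadamard. With (a, b) = (-0.3186, (0.9355 - 0.1531i)), H gives ((a + b)/√2, (a − b)/√2) = ((0.4362 - 0.1083i), (-0.8868 + 0.1083i)).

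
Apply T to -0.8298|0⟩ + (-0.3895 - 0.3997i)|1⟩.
-0.8298|0⟩ + (0.007212 - 0.558i)|1⟩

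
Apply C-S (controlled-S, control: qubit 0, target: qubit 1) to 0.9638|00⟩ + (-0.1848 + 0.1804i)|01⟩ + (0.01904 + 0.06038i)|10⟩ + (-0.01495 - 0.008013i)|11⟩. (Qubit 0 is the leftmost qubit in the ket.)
0.9638|00⟩ + (-0.1848 + 0.1804i)|01⟩ + (0.01904 + 0.06038i)|10⟩ + (0.008013 - 0.01495i)|11⟩

C-S leaves the control-|0⟩ kets |00⟩, |01⟩ unchanged and applies S to qubit 1 on the control-|1⟩ pair (|10⟩, |11⟩).
S = [[1, 0], [0, i]].
With a = amp(|10⟩) = (0.01904 + 0.06038i) and b = amp(|11⟩) = (-0.01495 - 0.008013i):
new amp(|10⟩) = (1)·a = (0.01904 + 0.06038i)
new amp(|11⟩) = (i)·b = (0.008013 - 0.01495i)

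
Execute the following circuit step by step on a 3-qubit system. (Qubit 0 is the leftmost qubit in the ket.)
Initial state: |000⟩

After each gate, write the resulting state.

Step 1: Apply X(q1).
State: |010⟩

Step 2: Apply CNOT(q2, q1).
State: |010⟩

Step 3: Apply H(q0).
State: 1/√2|010⟩ + 1/√2|110⟩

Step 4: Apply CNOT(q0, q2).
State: 1/√2|010⟩ + 1/√2|111⟩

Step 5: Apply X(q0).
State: 1/√2|011⟩ + 1/√2|110⟩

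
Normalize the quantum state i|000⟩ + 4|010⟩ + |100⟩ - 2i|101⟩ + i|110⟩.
0.2085i|000⟩ + 0.8341|010⟩ + 0.2085|100⟩ - 0.417i|101⟩ + 0.2085i|110⟩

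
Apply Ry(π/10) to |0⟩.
0.9877|0⟩ + 0.1564|1⟩

Ry(π/10) = [[cos(θ/2), −sin(θ/2)], [sin(θ/2), cos(θ/2)]]; θ = π/10, cos(θ/2) ≈ 0.987688, sin(θ/2) ≈ 0.156434.
With a = amp(|0⟩) = 1 and b = amp(|1⟩) = 0:
new amp(|0⟩) = (0.987688)·a + (-0.156434)·b = 0.9877
new amp(|1⟩) = (0.156434)·a + (0.987688)·b = 0.1564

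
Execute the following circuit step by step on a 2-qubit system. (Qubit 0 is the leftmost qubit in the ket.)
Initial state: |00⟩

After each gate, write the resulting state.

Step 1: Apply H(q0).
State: 1/√2|00⟩ + 1/√2|10⟩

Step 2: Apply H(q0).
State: |00⟩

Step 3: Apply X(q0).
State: |10⟩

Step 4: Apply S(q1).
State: |10⟩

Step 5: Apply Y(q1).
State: i|11⟩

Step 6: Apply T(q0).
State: (-1/√2 + (1/√2)i)|11⟩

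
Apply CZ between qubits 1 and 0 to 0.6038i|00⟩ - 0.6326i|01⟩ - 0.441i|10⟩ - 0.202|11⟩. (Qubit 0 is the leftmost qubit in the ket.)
0.6038i|00⟩ - 0.6326i|01⟩ - 0.441i|10⟩ + 0.202|11⟩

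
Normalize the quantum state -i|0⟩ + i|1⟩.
-(1/√2)i|0⟩ + (1/√2)i|1⟩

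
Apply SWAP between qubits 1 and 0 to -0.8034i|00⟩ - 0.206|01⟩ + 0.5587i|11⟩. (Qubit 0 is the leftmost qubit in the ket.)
-0.8034i|00⟩ - 0.206|10⟩ + 0.5587i|11⟩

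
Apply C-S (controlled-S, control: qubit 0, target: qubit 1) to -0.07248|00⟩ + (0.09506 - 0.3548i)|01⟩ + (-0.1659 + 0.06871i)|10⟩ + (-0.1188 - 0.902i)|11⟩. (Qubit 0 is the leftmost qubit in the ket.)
-0.07248|00⟩ + (0.09506 - 0.3548i)|01⟩ + (-0.1659 + 0.06871i)|10⟩ + (0.902 - 0.1188i)|11⟩

C-S leaves the control-|0⟩ kets |00⟩, |01⟩ unchanged and applies S to qubit 1 on the control-|1⟩ pair (|10⟩, |11⟩).
S = [[1, 0], [0, i]].
With a = amp(|10⟩) = (-0.1659 + 0.06871i) and b = amp(|11⟩) = (-0.1188 - 0.902i):
new amp(|10⟩) = (1)·a = (-0.1659 + 0.06871i)
new amp(|11⟩) = (i)·b = (0.902 - 0.1188i)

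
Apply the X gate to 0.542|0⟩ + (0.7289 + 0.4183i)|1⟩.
(0.7289 + 0.4183i)|0⟩ + 0.542|1⟩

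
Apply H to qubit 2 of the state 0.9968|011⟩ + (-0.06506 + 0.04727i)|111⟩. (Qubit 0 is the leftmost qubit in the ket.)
0.7048|010⟩ - 0.7048|011⟩ + (-0.046 + 0.03342i)|110⟩ + (0.046 - 0.03342i)|111⟩

H on qubit 2 mixes each pair of kets that differ only in qubit 2: amplitudes (a, b) of (|…0…⟩, |…1…⟩) become ((a + b)/√2, (a − b)/√2). Kets absent from the input have amplitude 0.
(|010⟩, |011⟩): (a, b) = (0, 0.9968) → (0.7048, -0.7048)
(|110⟩, |111⟩): (a, b) = (0, (-0.06506 + 0.04727i)) → ((-0.046 + 0.03342i), (0.046 - 0.03342i))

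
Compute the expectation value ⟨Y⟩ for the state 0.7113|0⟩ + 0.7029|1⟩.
0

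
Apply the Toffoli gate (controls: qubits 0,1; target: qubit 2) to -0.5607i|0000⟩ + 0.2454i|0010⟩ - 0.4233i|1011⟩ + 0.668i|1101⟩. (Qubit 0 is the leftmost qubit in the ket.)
-0.5607i|0000⟩ + 0.2454i|0010⟩ - 0.4233i|1011⟩ + 0.668i|1111⟩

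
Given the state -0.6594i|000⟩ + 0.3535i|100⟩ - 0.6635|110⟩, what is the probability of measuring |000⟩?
0.4348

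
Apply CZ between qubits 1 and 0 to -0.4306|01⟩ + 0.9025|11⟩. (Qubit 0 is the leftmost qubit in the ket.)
-0.4306|01⟩ - 0.9025|11⟩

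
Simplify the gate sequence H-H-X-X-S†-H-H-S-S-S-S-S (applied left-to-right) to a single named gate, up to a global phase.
I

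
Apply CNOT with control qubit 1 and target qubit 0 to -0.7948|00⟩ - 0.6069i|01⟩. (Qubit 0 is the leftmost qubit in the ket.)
-0.7948|00⟩ - 0.6069i|11⟩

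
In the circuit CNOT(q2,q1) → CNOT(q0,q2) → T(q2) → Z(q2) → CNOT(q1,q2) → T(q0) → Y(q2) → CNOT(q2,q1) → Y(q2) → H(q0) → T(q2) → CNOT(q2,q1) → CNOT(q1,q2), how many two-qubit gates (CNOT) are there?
6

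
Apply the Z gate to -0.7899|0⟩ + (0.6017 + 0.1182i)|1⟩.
-0.7899|0⟩ + (-0.6017 - 0.1182i)|1⟩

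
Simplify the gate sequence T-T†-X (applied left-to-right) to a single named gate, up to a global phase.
X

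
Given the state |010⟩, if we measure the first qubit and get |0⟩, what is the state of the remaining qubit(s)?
|10⟩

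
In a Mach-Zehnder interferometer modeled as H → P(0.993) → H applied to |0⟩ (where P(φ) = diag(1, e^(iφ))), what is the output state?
(0.7731 + 0.4188i)|0⟩ + (0.2269 - 0.4188i)|1⟩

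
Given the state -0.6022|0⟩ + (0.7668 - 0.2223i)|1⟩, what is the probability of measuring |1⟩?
0.6374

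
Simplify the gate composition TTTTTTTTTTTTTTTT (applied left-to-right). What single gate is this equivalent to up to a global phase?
I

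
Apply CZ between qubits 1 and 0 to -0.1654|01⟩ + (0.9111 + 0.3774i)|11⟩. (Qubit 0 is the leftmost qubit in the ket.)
-0.1654|01⟩ + (-0.9111 - 0.3774i)|11⟩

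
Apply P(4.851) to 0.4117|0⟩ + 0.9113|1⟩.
0.4117|0⟩ + (0.1259 - 0.9026i)|1⟩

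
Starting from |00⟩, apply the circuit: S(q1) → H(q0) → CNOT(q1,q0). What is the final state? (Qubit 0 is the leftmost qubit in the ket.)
1/√2|00⟩ + 1/√2|10⟩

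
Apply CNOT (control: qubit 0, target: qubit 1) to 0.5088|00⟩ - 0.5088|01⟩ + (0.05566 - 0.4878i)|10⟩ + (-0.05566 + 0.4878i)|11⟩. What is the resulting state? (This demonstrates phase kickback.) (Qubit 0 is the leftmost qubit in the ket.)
0.5088|00⟩ - 0.5088|01⟩ + (-0.05566 + 0.4878i)|10⟩ + (0.05566 - 0.4878i)|11⟩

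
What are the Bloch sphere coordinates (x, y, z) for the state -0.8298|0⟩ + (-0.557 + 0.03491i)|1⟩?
(0.9244, -0.05794, 0.3771)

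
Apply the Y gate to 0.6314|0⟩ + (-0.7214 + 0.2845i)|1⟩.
(0.2845 + 0.7214i)|0⟩ + 0.6314i|1⟩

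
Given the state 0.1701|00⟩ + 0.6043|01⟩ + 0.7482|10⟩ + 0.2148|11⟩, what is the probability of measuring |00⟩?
0.02893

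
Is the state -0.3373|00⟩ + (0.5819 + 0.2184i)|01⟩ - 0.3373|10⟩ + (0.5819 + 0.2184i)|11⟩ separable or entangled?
Separable

Writing the state as a|00⟩ + b|01⟩ + c|10⟩ + d|11⟩, it is a product state iff ad − bc = 0.
Here (a, b, c, d) = (-0.3373, (0.5819 + 0.2184i), -0.3373, (0.5819 + 0.2184i)): ad − bc = (-0.3373)(0.5819 + 0.2184i) − (0.5819 + 0.2184i)(-0.3373) = 0, so the state is separable.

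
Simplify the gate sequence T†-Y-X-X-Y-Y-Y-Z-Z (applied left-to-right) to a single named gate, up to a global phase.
T†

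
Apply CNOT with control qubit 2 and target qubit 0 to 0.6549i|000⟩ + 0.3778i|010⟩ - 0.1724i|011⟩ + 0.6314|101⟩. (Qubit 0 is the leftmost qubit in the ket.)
0.6549i|000⟩ + 0.6314|001⟩ + 0.3778i|010⟩ - 0.1724i|111⟩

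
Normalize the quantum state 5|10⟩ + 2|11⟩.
0.9285|10⟩ + 0.3714|11⟩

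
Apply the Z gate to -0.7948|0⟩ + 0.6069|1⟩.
-0.7948|0⟩ - 0.6069|1⟩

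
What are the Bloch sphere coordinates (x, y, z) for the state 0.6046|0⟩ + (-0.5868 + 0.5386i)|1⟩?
(-0.7096, 0.6513, -0.2689)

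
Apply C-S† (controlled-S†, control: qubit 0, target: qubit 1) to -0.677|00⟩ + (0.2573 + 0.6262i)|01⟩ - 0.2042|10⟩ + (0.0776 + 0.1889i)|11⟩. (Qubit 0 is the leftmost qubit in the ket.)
-0.677|00⟩ + (0.2573 + 0.6262i)|01⟩ - 0.2042|10⟩ + (0.1889 - 0.0776i)|11⟩

C-S† leaves the control-|0⟩ kets |00⟩, |01⟩ unchanged and applies S† to qubit 1 on the control-|1⟩ pair (|10⟩, |11⟩).
S† = [[1, 0], [0, -i]].
With a = amp(|10⟩) = -0.2042 and b = amp(|11⟩) = (0.0776 + 0.1889i):
new amp(|10⟩) = (1)·a = -0.2042
new amp(|11⟩) = (-i)·b = (0.1889 - 0.0776i)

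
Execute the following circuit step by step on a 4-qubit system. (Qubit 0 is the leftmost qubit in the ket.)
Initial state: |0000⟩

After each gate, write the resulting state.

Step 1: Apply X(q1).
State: |0100⟩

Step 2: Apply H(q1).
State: 1/√2|0000⟩ - 1/√2|0100⟩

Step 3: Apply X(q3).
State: 1/√2|0001⟩ - 1/√2|0101⟩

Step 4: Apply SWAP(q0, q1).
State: 1/√2|0001⟩ - 1/√2|1001⟩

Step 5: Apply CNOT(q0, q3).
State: 1/√2|0001⟩ - 1/√2|1000⟩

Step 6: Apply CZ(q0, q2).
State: 1/√2|0001⟩ - 1/√2|1000⟩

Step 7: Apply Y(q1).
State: (1/√2)i|0101⟩ - (1/√2)i|1100⟩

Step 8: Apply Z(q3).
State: -(1/√2)i|0101⟩ - (1/√2)i|1100⟩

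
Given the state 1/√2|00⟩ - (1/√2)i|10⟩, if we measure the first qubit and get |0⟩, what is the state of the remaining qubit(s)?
|0⟩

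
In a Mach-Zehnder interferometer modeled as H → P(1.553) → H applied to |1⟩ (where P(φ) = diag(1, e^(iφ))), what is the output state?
(0.4911 - 0.4999i)|0⟩ + (0.5089 + 0.4999i)|1⟩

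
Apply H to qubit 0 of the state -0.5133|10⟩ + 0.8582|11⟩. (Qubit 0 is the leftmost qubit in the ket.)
-0.363|00⟩ + 0.6068|01⟩ + 0.363|10⟩ - 0.6068|11⟩

H on qubit 0 mixes each pair of kets that differ only in qubit 0: amplitudes (a, b) of (|…0…⟩, |…1…⟩) become ((a + b)/√2, (a − b)/√2). Kets absent from the input have amplitude 0.
(|00⟩, |10⟩): (a, b) = (0, -0.5133) → (-0.363, 0.363)
(|01⟩, |11⟩): (a, b) = (0, 0.8582) → (0.6068, -0.6068)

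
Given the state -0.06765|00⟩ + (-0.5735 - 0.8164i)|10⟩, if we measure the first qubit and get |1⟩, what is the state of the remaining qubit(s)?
(-0.5748 - 0.8183i)|0⟩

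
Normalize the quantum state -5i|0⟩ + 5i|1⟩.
-(1/√2)i|0⟩ + (1/√2)i|1⟩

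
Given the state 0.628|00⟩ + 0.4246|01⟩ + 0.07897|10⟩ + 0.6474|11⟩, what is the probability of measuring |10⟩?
0.006236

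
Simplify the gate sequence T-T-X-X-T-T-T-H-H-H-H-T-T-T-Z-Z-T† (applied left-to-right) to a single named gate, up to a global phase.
T†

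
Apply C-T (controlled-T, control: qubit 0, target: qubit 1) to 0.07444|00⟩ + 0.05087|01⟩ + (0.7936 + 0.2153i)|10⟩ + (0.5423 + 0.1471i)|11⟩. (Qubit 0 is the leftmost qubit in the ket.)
0.07444|00⟩ + 0.05087|01⟩ + (0.7936 + 0.2153i)|10⟩ + (0.2794 + 0.4875i)|11⟩

C-T leaves the control-|0⟩ kets |00⟩, |01⟩ unchanged and applies T to qubit 1 on the control-|1⟩ pair (|10⟩, |11⟩).
T = [[1, 0], [0, (1/√2 + (1/√2)i)]].
With a = amp(|10⟩) = (0.7936 + 0.2153i) and b = amp(|11⟩) = (0.5423 + 0.1471i):
new amp(|10⟩) = (1)·a = (0.7936 + 0.2153i)
new amp(|11⟩) = (1/√2 + (1/√2)i)·b = (0.2794 + 0.4875i)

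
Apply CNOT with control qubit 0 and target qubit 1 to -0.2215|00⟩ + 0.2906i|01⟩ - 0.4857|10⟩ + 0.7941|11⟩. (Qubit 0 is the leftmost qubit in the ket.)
-0.2215|00⟩ + 0.2906i|01⟩ + 0.7941|10⟩ - 0.4857|11⟩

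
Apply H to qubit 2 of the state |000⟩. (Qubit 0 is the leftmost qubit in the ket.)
1/√2|000⟩ + 1/√2|001⟩

H on qubit 2 mixes each pair of kets that differ only in qubit 2: amplitudes (a, b) of (|…0…⟩, |…1…⟩) become ((a + b)/√2, (a − b)/√2). Kets absent from the input have amplitude 0.
(|000⟩, |001⟩): (a, b) = (1, 0) → (1/√2, 1/√2)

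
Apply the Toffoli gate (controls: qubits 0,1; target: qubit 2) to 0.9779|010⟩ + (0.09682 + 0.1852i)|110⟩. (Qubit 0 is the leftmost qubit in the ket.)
0.9779|010⟩ + (0.09682 + 0.1852i)|111⟩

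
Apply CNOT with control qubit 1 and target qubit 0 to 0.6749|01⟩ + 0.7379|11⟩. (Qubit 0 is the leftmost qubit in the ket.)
0.7379|01⟩ + 0.6749|11⟩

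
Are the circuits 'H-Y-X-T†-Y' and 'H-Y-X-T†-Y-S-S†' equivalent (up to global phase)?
Yes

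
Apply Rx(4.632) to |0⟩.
-0.6781|0⟩ - 0.7349i|1⟩

Rx(4.632) = [[cos(θ/2), −i·sin(θ/2)], [−i·sin(θ/2), cos(θ/2)]]; θ = 4.632, cos(θ/2) ≈ -0.678122, sin(θ/2) ≈ 0.73495.
With a = amp(|0⟩) = 1 and b = amp(|1⟩) = 0:
new amp(|0⟩) = (-0.678122)·a + (-0.73495i)·b = -0.6781
new amp(|1⟩) = (-0.73495i)·a + (-0.678122)·b = -0.7349i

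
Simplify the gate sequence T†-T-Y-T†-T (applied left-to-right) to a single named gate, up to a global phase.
Y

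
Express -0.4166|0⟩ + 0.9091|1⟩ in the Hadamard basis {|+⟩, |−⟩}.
0.3483|+⟩ - 0.9374|−⟩

With |ψ⟩ = α|0⟩ + β|1⟩, the Hadamard-basis coefficients are ⟨+|ψ⟩ = (α + β)/√2 and ⟨−|ψ⟩ = (α − β)/√2.
Here α = -0.4166, β = 0.9091: (α + β)/√2 = 0.3483, (α − β)/√2 = -0.9374.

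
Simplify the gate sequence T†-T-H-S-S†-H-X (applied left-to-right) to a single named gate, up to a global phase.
X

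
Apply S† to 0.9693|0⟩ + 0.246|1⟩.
0.9693|0⟩ - 0.246i|1⟩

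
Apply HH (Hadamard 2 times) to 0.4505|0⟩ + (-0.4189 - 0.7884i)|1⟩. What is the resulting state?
0.4505|0⟩ + (-0.4189 - 0.7884i)|1⟩

H² = I, so an even number of Hadamards cancels: H^2 = I and the state is unchanged.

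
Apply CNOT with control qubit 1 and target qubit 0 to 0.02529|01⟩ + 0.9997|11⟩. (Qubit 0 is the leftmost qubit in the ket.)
0.9997|01⟩ + 0.02529|11⟩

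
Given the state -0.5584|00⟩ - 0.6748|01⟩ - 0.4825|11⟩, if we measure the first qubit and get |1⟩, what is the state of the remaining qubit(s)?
-|1⟩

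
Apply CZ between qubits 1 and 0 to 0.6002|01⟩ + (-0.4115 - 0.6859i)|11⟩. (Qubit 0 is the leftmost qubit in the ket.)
0.6002|01⟩ + (0.4115 + 0.6859i)|11⟩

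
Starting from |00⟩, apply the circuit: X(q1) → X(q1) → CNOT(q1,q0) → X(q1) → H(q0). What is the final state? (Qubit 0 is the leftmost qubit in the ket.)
1/√2|01⟩ + 1/√2|11⟩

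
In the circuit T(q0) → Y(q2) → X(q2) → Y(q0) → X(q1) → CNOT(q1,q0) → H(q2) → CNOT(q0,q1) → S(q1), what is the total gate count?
9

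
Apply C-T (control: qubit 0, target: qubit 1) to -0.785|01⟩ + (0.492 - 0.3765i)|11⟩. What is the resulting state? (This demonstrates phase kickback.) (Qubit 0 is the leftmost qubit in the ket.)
-0.785|01⟩ + (0.6141 + 0.08167i)|11⟩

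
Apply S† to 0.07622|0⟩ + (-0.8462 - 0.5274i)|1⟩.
0.07622|0⟩ + (-0.5274 + 0.8462i)|1⟩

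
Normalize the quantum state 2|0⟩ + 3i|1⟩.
0.5547|0⟩ + 0.8321i|1⟩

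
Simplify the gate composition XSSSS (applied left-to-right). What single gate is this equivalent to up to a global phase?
X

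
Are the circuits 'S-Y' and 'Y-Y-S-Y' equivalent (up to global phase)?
Yes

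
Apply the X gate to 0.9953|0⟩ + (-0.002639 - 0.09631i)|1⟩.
(-0.002639 - 0.09631i)|0⟩ + 0.9953|1⟩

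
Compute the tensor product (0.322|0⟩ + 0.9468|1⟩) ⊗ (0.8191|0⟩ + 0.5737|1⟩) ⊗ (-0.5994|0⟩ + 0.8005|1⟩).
-0.1581|000⟩ + 0.2111|001⟩ - 0.1107|010⟩ + 0.1479|011⟩ - 0.4648|100⟩ + 0.6208|101⟩ - 0.3256|110⟩ + 0.4348|111⟩

amp(|b₁b₂…⟩) = product of the factor amplitudes for bits b₁, b₂, …; only kets whose every factor amplitude is nonzero survive.
|000⟩: (0.322)(0.8191)(-0.5994) = -0.1581
|001⟩: (0.322)(0.8191)(0.8005) = 0.2111
|010⟩: (0.322)(0.5737)(-0.5994) = -0.1107
|011⟩: (0.322)(0.5737)(0.8005) = 0.1479
|100⟩: (0.9468)(0.8191)(-0.5994) = -0.4648
|101⟩: (0.9468)(0.8191)(0.8005) = 0.6208
|110⟩: (0.9468)(0.5737)(-0.5994) = -0.3256
|111⟩: (0.9468)(0.5737)(0.8005) = 0.4348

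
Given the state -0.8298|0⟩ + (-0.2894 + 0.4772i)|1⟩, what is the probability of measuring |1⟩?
0.3115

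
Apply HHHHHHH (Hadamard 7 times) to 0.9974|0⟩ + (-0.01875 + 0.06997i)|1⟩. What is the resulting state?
(0.692 + 0.04948i)|0⟩ + (0.7185 - 0.04948i)|1⟩

H² = I, so H^7 = H: a single Hadamard. With (a, b) = (0.9974, (-0.01875 + 0.06997i)), H gives ((a + b)/√2, (a − b)/√2) = ((0.692 + 0.04948i), (0.7185 - 0.04948i)).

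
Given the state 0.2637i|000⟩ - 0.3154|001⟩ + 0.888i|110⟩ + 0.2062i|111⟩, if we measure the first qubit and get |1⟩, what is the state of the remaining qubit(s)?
0.9741i|10⟩ + 0.2262i|11⟩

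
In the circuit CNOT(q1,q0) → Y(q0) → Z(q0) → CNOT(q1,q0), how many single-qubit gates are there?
2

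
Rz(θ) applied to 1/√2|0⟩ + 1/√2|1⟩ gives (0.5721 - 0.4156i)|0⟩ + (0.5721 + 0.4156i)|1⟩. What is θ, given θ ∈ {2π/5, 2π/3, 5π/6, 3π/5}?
2π/5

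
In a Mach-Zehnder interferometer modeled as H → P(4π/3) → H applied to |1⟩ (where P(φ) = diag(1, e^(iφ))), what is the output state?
(0.75 + 0.433i)|0⟩ + (0.25 - 0.433i)|1⟩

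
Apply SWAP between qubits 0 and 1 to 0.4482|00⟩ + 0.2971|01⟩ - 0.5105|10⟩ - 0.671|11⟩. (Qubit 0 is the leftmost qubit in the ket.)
0.4482|00⟩ - 0.5105|01⟩ + 0.2971|10⟩ - 0.671|11⟩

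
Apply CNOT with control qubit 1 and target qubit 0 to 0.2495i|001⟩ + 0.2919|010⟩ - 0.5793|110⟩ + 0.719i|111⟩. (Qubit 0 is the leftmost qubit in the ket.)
0.2495i|001⟩ - 0.5793|010⟩ + 0.719i|011⟩ + 0.2919|110⟩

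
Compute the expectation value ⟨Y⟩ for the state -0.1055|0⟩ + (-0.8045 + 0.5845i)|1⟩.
-0.1233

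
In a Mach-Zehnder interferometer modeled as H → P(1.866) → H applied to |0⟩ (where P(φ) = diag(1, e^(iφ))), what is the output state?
(0.3545 + 0.4784i)|0⟩ + (0.6455 - 0.4784i)|1⟩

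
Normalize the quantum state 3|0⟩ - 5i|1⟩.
0.5145|0⟩ - 0.8575i|1⟩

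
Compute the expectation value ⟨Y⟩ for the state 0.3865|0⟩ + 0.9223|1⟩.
0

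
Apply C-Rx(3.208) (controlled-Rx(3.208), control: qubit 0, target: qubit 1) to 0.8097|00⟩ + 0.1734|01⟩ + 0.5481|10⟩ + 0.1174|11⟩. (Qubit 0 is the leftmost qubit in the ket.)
0.8097|00⟩ + 0.1734|01⟩ + (-0.0182 - 0.1173i)|10⟩ + (-0.003897 - 0.5478i)|11⟩

C-Rx(3.208) leaves the control-|0⟩ kets |00⟩, |01⟩ unchanged and applies Rx(3.208) to qubit 1 on the control-|1⟩ pair (|10⟩, |11⟩).
Rx(3.208) = [[cos(θ/2), −i·sin(θ/2)], [−i·sin(θ/2), cos(θ/2)]]; θ = 3.208, cos(θ/2) ≈ -0.0331976, sin(θ/2) ≈ 0.999449.
With a = amp(|10⟩) = 0.5481 and b = amp(|11⟩) = 0.1174:
new amp(|10⟩) = (-0.0331976)·a + (-0.999449i)·b = (-0.0182 - 0.1173i)
new amp(|11⟩) = (-0.999449i)·a + (-0.0331976)·b = (-0.003897 - 0.5478i)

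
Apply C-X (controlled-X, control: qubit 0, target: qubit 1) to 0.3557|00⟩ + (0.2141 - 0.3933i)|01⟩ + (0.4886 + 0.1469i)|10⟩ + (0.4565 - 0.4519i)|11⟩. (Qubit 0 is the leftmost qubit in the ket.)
0.3557|00⟩ + (0.2141 - 0.3933i)|01⟩ + (0.4565 - 0.4519i)|10⟩ + (0.4886 + 0.1469i)|11⟩

C-X leaves the control-|0⟩ kets |00⟩, |01⟩ unchanged and applies X to qubit 1 on the control-|1⟩ pair (|10⟩, |11⟩).
X = [[0, 1], [1, 0]].
With a = amp(|10⟩) = (0.4886 + 0.1469i) and b = amp(|11⟩) = (0.4565 - 0.4519i):
new amp(|10⟩) = (1)·b = (0.4565 - 0.4519i)
new amp(|11⟩) = (1)·a = (0.4886 + 0.1469i)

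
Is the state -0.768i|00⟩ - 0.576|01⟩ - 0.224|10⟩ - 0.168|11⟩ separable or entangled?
Entangled

Writing the state as a|00⟩ + b|01⟩ + c|10⟩ + d|11⟩, it is a product state iff ad − bc = 0.
Here (a, b, c, d) = (-0.768i, -0.576, -0.224, -0.168): ad − bc = (-0.768i)(-0.168) − (-0.576)(-0.224) = (-0.129 + 0.129i) ≠ 0, so the state is entangled.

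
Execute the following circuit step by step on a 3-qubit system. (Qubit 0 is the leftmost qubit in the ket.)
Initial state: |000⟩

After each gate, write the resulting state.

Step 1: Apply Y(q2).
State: i|001⟩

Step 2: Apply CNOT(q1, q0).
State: i|001⟩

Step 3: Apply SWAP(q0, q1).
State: i|001⟩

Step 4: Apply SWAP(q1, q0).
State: i|001⟩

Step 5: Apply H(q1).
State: (1/√2)i|001⟩ + (1/√2)i|011⟩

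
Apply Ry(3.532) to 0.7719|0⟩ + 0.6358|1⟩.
-0.7734|0⟩ + 0.6339|1⟩

Ry(3.532) = [[cos(θ/2), −sin(θ/2)], [sin(θ/2), cos(θ/2)]]; θ = 3.532, cos(θ/2) ≈ -0.193966, sin(θ/2) ≈ 0.981008.
With a = amp(|0⟩) = 0.7719 and b = amp(|1⟩) = 0.6358:
new amp(|0⟩) = (-0.193966)·a + (-0.981008)·b = -0.7734
new amp(|1⟩) = (0.981008)·a + (-0.193966)·b = 0.6339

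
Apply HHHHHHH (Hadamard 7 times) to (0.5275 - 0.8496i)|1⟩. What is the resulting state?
(0.373 - 0.6008i)|0⟩ + (-0.373 + 0.6008i)|1⟩

H² = I, so H^7 = H: a single Hadamard. With (a, b) = (0, (0.5275 - 0.8496i)), H gives ((a + b)/√2, (a − b)/√2) = ((0.373 - 0.6008i), (-0.373 + 0.6008i)).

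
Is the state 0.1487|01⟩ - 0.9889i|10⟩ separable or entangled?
Entangled

Writing the state as a|00⟩ + b|01⟩ + c|10⟩ + d|11⟩, it is a product state iff ad − bc = 0.
Here (a, b, c, d) = (0, 0.1487, -0.9889i, 0): ad − bc = (0)(0) − (0.1487)(-0.9889i) = 0.147i ≠ 0, so the state is entangled.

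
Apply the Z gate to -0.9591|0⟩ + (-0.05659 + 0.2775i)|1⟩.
-0.9591|0⟩ + (0.05659 - 0.2775i)|1⟩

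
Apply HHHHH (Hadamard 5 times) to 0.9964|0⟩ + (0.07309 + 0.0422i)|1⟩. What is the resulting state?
(0.7562 + 0.02984i)|0⟩ + (0.6529 - 0.02984i)|1⟩

H² = I, so H^5 = H: a single Hadamard. With (a, b) = (0.9964, (0.07309 + 0.0422i)), H gives ((a + b)/√2, (a − b)/√2) = ((0.7562 + 0.02984i), (0.6529 - 0.02984i)).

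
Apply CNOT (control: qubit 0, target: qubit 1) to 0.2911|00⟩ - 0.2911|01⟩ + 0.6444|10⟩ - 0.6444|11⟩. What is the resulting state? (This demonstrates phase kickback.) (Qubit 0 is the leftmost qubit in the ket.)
0.2911|00⟩ - 0.2911|01⟩ - 0.6444|10⟩ + 0.6444|11⟩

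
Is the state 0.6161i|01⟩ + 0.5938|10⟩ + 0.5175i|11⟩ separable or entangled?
Entangled

Writing the state as a|00⟩ + b|01⟩ + c|10⟩ + d|11⟩, it is a product state iff ad − bc = 0.
Here (a, b, c, d) = (0, 0.6161i, 0.5938, 0.5175i): ad − bc = (0)(0.5175i) − (0.6161i)(0.5938) = -0.3658i ≠ 0, so the state is entangled.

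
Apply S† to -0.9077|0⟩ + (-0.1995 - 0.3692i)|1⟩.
-0.9077|0⟩ + (-0.3692 + 0.1995i)|1⟩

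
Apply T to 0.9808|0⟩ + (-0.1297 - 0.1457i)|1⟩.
0.9808|0⟩ + (0.01131 - 0.1947i)|1⟩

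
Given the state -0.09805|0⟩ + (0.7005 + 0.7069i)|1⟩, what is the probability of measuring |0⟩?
0.009614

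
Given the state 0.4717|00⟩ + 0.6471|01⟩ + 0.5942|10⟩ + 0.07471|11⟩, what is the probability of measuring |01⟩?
0.4187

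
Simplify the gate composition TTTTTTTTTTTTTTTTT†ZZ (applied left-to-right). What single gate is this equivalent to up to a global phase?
T†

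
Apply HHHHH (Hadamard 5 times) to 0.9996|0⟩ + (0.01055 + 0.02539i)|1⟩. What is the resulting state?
(0.7143 + 0.01795i)|0⟩ + (0.6994 - 0.01795i)|1⟩

H² = I, so H^5 = H: a single Hadamard. With (a, b) = (0.9996, (0.01055 + 0.02539i)), H gives ((a + b)/√2, (a − b)/√2) = ((0.7143 + 0.01795i), (0.6994 - 0.01795i)).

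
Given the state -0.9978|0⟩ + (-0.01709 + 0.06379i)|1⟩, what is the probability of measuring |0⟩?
0.9956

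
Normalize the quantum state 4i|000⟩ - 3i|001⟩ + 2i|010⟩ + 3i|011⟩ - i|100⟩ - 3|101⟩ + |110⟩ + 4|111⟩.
0.4961i|000⟩ - 0.3721i|001⟩ + 0.2481i|010⟩ + 0.3721i|011⟩ - 0.124i|100⟩ - 0.3721|101⟩ + 0.124|110⟩ + 0.4961|111⟩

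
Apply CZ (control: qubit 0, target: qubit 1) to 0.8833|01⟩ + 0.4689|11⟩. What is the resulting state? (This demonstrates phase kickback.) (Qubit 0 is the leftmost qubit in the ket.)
0.8833|01⟩ - 0.4689|11⟩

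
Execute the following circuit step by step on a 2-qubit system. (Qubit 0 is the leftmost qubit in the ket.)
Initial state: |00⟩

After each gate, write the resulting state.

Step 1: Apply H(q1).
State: 1/√2|00⟩ + 1/√2|01⟩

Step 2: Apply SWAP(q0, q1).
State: 1/√2|00⟩ + 1/√2|10⟩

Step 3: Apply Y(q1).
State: (1/√2)i|01⟩ + (1/√2)i|11⟩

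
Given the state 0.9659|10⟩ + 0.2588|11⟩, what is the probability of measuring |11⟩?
0.06698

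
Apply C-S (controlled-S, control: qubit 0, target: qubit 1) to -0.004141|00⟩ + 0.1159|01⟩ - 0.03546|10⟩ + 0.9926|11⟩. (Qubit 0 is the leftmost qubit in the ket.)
-0.004141|00⟩ + 0.1159|01⟩ - 0.03546|10⟩ + 0.9926i|11⟩

C-S leaves the control-|0⟩ kets |00⟩, |01⟩ unchanged and applies S to qubit 1 on the control-|1⟩ pair (|10⟩, |11⟩).
S = [[1, 0], [0, i]].
With a = amp(|10⟩) = -0.03546 and b = amp(|11⟩) = 0.9926:
new amp(|10⟩) = (1)·a = -0.03546
new amp(|11⟩) = (i)·b = 0.9926i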